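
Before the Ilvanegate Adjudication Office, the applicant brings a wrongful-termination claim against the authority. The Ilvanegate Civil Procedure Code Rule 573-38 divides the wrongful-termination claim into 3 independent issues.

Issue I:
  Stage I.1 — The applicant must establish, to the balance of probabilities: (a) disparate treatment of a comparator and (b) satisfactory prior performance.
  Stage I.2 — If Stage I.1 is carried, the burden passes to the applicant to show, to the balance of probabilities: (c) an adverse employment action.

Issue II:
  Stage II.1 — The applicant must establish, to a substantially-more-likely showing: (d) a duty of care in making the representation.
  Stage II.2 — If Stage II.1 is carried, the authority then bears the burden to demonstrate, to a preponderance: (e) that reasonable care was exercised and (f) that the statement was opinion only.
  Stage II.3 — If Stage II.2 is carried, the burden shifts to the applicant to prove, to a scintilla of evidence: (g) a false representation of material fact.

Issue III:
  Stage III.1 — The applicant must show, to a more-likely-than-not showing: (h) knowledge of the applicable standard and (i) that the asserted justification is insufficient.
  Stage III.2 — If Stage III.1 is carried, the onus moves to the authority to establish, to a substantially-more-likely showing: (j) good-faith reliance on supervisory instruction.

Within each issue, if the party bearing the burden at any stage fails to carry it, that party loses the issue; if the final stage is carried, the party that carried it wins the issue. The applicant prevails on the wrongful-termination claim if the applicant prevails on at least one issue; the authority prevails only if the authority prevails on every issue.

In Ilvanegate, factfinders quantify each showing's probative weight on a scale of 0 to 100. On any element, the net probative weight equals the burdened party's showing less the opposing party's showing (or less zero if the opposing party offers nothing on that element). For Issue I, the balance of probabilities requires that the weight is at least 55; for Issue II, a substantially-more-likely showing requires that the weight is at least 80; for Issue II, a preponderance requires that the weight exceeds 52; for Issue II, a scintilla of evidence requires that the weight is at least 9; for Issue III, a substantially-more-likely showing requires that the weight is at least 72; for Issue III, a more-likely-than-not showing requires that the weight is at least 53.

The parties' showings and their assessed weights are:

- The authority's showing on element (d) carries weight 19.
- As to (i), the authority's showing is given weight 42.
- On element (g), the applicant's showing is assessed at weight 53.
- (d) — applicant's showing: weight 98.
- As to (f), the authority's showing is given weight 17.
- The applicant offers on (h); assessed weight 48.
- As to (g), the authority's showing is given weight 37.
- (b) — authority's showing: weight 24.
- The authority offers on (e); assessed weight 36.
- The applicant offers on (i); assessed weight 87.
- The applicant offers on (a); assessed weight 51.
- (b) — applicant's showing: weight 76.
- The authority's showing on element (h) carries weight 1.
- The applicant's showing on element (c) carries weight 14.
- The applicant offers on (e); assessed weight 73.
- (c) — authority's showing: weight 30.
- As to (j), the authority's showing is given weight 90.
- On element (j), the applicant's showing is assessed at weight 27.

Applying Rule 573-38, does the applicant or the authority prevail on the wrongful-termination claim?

— Issue I —
Stage I.1 (applicant, the balance of probabilities, weight is at least 55): (a) 51 < 55 — fails; (b) net 76−24=52 < 55 — fails.
  Not every element is met, so the applicant fails to carry Stage I.1.
So the authority prevails on this issue.
— Issue II —
Stage II.1 — burden on applicant; standard: a substantially-more-likely showing (weight is at least 80).
    (d): 98 − 19 = 79 < 80 [not met]
  Not every element is met, so the applicant fails to carry Stage II.1.
The authority prevails on this issue.
— Issue III —
Stage III.1 — burden on applicant; standard: a more-likely-than-not showing (weight is at least 53).
    (h): 48 − 1 = 47 < 53 [not met]
    (i): 87 − 42 = 45 < 53 [not met]
  Not every element is met, so the applicant fails to carry Stage III.1.
The authority prevails on this issue.
Per-issue: Issue I → authority; Issue II → authority; Issue III → authority. The applicant must prevail on at least one issue; overall, the authority prevails.

authority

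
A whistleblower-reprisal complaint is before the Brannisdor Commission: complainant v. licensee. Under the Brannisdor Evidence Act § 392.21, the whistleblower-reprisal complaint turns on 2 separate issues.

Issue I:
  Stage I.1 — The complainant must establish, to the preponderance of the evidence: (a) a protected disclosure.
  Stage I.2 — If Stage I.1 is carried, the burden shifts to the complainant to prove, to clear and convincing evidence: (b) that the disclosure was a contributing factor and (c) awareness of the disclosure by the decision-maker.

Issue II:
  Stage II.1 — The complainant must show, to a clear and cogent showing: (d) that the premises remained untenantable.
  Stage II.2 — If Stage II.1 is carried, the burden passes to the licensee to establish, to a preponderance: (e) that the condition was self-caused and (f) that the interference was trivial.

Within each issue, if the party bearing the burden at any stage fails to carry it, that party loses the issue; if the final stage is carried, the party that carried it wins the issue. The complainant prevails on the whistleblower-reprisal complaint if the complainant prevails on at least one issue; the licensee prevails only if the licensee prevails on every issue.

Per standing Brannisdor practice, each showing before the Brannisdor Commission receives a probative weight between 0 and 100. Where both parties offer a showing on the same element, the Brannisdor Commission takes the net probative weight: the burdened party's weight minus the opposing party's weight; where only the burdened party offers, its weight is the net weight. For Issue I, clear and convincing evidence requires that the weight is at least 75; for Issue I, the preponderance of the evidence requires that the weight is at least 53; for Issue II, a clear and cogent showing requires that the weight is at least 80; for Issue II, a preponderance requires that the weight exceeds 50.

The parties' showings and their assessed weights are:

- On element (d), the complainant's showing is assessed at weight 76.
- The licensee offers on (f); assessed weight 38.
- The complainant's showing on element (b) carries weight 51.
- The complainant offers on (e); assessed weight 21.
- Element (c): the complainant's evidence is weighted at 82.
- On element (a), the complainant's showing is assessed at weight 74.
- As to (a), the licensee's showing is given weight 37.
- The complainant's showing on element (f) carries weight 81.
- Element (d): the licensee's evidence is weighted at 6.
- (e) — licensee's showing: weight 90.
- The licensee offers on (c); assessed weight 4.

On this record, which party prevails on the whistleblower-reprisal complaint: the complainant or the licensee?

— Issue I —
At Stage I.1 the complainant must meet the preponderance of the evidence (weight is at least 53): on (a) the weight is 74 less the opposing 37 gives net 37, < 53, so (a) does not meet the standard.
  The complainant does not carry Stage I.1.
So the licensee prevails on this issue.
— Issue II —
At Stage II.1 the complainant must meet a clear and cogent showing (weight is at least 80): on (d) the weight is 76 less the opposing 6 gives net 70, which does not reach 80, so (d) does not meet the standard.
  The complainant does not carry Stage II.1.
The licensee prevails on this issue.
Per-issue: Issue I → licensee; Issue II → licensee. The complainant must prevail on at least one issue; overall, the licensee prevails.

licensee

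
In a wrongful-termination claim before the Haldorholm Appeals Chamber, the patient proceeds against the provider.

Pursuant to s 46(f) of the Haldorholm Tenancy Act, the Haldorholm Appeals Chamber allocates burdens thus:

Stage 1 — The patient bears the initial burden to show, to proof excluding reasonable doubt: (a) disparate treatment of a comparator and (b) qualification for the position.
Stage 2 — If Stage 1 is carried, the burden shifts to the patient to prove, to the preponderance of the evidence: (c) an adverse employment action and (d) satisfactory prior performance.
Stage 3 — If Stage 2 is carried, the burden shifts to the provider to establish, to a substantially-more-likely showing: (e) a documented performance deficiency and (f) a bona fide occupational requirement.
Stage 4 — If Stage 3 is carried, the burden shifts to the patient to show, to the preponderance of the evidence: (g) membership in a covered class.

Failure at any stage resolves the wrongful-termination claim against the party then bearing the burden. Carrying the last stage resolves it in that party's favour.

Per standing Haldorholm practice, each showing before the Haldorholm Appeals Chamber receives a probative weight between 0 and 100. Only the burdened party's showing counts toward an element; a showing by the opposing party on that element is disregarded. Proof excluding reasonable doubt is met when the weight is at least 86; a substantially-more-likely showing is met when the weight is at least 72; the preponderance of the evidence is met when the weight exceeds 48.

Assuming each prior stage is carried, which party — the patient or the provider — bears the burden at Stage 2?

Stage 2's rule assigns the burden to the patient (to the preponderance of the evidence).

patient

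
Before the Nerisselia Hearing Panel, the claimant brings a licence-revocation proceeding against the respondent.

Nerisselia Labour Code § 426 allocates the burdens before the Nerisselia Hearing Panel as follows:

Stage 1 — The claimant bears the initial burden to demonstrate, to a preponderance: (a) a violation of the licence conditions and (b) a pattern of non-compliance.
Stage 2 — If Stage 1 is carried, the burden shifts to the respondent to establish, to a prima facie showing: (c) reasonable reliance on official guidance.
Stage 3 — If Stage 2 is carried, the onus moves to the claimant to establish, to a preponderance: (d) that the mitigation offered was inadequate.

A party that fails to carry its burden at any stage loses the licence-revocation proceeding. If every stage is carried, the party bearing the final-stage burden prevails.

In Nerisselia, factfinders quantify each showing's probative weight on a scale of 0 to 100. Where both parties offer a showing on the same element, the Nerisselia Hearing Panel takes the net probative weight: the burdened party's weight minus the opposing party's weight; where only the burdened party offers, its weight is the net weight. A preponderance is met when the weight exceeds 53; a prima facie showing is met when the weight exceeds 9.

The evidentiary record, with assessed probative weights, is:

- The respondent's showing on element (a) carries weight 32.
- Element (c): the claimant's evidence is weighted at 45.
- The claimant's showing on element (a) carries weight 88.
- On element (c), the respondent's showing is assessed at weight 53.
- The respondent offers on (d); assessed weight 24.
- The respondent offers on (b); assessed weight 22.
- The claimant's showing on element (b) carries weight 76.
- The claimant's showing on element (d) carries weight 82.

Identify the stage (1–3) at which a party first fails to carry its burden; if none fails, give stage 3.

stage 2

At Stage 1 the claimant must meet a preponderance (weight exceeds 53): on (a) the weight is 88 less the opposing 32 gives net 56, > 53, so (a) meets the standard; on (b) the weight is 76 less the opposing 22 gives net 54, > 53, so (b) meets the standard.
  Stage 1 is satisfied; the onus moves to the respondent.
At Stage 2 the respondent must meet a prima facie showing (weight exceeds 9): on (c) the weight is 53 less the opposing 45 gives net 8, ≤ 9, so (c) does not meet the standard.
  Not every element is met, so the respondent fails to carry Stage 2.
So the claimant prevails.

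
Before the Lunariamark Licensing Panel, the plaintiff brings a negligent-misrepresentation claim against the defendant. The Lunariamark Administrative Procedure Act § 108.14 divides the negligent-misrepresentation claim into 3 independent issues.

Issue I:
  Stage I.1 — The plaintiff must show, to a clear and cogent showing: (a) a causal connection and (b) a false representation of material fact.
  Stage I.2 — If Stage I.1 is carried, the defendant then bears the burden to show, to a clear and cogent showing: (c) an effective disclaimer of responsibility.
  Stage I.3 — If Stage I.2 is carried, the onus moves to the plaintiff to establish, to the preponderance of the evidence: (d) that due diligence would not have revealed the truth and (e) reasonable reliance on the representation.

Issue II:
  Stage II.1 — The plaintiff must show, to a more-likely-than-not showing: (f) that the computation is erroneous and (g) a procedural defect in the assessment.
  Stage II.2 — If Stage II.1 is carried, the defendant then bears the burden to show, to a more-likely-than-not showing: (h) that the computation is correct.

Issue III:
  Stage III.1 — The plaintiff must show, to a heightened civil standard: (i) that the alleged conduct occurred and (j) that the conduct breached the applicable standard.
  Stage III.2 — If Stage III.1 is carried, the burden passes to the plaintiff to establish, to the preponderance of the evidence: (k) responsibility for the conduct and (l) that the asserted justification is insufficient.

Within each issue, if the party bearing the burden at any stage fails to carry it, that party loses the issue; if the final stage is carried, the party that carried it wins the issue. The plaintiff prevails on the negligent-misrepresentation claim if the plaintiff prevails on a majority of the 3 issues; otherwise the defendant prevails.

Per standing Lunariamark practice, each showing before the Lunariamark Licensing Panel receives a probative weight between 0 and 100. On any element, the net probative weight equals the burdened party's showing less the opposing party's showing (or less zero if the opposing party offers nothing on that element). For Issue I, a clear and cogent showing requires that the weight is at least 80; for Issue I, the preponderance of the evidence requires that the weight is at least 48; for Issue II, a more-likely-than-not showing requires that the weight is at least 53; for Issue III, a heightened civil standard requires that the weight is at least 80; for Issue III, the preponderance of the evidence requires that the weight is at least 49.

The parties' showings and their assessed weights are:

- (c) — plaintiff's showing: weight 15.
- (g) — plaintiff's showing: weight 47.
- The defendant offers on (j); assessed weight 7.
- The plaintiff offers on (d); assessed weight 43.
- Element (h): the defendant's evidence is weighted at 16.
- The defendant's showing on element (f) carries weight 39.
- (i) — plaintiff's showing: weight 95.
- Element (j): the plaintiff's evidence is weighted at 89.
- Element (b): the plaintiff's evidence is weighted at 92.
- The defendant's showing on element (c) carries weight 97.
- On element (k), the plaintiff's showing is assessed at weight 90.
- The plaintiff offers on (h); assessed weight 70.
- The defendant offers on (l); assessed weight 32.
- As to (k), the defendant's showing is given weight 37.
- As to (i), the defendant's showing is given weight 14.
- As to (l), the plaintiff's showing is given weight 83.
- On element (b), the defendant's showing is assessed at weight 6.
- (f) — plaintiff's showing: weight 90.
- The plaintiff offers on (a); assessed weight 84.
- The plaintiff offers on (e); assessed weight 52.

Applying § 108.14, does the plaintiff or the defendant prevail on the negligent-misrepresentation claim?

defendant

— Issue I —
At Stage I.1 the plaintiff must meet a clear and cogent showing (weight is at least 80): on (a) the weight is 84, which does reach 80, so (a) meets the standard; on (b) the weight is 92 less the opposing 6 gives net 86, which does reach 80, so (b) meets the standard.
  All elements met. The burden passes to the defendant.
At Stage I.2 the defendant must meet a clear and cogent showing (weight is at least 80): on (c) the weight is 97 less the opposing 15 gives net 82, ≥ 80, so (c) meets the standard.
  All elements met. The burden passes to the plaintiff.
At Stage I.3 the plaintiff must meet the preponderance of the evidence (weight is at least 48): on (d) the weight is 43, which does not reach 48, so (d) does not meet the standard; on (e) the weight is 52, ≥ 48, so (e) meets the standard.
  The plaintiff does not carry Stage I.3.
The analysis ends at Stage I.3; the defendant prevails on this issue.
— Issue II —
Stage II.1 (plaintiff, a more-likely-than-not showing, weight is at least 53): (f) net 90−39=51 < 53 — fails; (g) 47 < 53 — fails.
  The plaintiff does not carry Stage II.1.
So the defendant prevails on this issue.
— Issue III —
Stage III.1 — burden on plaintiff; standard: a heightened civil standard (weight is at least 80).
    (i): 95 − 14 = 81 ≥ 80 [met]
    (j): 89 − 7 = 82 ≥ 80 [met]
  Stage III.1 is satisfied; the plaintiff continues to bear the burden.
Stage III.2 — burden on plaintiff; standard: the preponderance of the evidence (weight is at least 49).
    (k): 90 − 37 = 53 ≥ 49 [met]
    (l): 83 − 32 = 51 ≥ 49 [met]
  Stage III.2 carried; the final stage is satisfied.
Every stage carried; the plaintiff prevails on this issue.
Per-issue: Issue I → defendant; Issue II → defendant; Issue III → plaintiff. The plaintiff must prevail on a majority of issues; overall, the defendant prevails.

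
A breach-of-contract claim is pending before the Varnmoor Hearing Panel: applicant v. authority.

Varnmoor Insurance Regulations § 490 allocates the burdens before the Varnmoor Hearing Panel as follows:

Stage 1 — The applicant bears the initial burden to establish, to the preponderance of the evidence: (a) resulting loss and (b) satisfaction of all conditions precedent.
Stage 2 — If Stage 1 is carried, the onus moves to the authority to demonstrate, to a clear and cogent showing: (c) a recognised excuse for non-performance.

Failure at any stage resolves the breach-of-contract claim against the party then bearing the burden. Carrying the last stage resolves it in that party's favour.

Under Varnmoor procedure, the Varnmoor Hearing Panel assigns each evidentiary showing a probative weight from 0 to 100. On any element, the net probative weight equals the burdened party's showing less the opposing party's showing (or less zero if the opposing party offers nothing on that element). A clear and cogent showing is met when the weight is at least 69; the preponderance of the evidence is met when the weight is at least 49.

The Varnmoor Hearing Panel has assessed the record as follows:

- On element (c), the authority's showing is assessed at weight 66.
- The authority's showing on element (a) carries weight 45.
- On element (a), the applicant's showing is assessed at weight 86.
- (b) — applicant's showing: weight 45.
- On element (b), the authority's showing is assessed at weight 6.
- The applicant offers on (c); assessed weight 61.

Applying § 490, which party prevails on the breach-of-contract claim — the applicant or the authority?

Stage 1 (applicant, the preponderance of the evidence, weight is at least 49): (a) net 86−45=41 < 49 — fails; (b) net 45−6=39 < 49 — fails.
  Not every element is met, so the applicant fails to carry Stage 1.
So the authority prevails.

authority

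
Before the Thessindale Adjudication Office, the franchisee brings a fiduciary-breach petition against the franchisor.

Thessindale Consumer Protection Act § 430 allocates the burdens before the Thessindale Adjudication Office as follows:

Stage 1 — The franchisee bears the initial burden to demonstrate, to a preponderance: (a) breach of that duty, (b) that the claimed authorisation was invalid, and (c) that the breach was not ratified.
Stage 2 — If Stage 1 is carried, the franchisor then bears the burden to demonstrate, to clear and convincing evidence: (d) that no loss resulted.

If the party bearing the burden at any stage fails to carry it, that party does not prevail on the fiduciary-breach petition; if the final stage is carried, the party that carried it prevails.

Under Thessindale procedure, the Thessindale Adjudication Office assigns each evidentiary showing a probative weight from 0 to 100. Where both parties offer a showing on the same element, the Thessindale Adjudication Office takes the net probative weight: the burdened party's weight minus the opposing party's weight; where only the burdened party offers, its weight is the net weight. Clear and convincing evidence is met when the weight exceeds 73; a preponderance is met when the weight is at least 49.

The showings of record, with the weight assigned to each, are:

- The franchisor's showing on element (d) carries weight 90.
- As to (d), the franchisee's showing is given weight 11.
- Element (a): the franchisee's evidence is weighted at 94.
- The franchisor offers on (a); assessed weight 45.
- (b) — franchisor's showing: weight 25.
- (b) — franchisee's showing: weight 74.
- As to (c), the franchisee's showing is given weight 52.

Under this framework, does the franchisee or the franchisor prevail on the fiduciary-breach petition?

Stage 1 (franchisee, a preponderance, weight is at least 49): (a) net 94−45=49 ≥ 49 — meets; (b) net 74−25=49 ≥ 49 — meets; (c) 52 ≥ 49 — meets.
  All elements met. The burden passes to the franchisor.
Stage 2 (franchisor, clear and convincing evidence, weight exceeds 73): (d) net 90−11=79 > 73 — meets.
  All elements met at the final stage.
Every stage carried; the franchisor prevails.

franchisor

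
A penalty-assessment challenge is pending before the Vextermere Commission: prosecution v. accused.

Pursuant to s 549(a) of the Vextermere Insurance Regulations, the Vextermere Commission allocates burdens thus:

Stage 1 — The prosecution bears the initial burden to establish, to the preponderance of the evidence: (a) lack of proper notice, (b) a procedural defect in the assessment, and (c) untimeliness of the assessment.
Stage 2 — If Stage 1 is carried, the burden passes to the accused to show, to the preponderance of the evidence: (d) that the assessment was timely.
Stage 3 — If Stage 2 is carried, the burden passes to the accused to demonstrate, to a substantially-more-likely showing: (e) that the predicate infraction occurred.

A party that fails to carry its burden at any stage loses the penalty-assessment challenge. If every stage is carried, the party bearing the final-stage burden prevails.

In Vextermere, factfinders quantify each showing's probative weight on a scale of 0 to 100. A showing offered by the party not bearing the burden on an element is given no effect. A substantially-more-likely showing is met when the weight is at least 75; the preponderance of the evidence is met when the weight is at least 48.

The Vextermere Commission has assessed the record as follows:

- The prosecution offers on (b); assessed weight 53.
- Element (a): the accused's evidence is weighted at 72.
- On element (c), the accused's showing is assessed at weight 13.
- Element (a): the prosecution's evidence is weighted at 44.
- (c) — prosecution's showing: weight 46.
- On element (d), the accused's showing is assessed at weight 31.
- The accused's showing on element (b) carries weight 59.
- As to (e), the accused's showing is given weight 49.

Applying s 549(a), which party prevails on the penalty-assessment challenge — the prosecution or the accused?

accused

Stage 1 — burden on prosecution; standard: the preponderance of the evidence (weight is at least 48).
    (a): 44 (accused's 72 disregarded) < 48 [not met]
    (b): 53 (accused's 59 disregarded) ≥ 48 [met]
    (c): 46 (accused's 13 disregarded) < 48 [not met]
  The prosecution does not carry Stage 1.
The analysis ends at Stage 1; the accused prevails.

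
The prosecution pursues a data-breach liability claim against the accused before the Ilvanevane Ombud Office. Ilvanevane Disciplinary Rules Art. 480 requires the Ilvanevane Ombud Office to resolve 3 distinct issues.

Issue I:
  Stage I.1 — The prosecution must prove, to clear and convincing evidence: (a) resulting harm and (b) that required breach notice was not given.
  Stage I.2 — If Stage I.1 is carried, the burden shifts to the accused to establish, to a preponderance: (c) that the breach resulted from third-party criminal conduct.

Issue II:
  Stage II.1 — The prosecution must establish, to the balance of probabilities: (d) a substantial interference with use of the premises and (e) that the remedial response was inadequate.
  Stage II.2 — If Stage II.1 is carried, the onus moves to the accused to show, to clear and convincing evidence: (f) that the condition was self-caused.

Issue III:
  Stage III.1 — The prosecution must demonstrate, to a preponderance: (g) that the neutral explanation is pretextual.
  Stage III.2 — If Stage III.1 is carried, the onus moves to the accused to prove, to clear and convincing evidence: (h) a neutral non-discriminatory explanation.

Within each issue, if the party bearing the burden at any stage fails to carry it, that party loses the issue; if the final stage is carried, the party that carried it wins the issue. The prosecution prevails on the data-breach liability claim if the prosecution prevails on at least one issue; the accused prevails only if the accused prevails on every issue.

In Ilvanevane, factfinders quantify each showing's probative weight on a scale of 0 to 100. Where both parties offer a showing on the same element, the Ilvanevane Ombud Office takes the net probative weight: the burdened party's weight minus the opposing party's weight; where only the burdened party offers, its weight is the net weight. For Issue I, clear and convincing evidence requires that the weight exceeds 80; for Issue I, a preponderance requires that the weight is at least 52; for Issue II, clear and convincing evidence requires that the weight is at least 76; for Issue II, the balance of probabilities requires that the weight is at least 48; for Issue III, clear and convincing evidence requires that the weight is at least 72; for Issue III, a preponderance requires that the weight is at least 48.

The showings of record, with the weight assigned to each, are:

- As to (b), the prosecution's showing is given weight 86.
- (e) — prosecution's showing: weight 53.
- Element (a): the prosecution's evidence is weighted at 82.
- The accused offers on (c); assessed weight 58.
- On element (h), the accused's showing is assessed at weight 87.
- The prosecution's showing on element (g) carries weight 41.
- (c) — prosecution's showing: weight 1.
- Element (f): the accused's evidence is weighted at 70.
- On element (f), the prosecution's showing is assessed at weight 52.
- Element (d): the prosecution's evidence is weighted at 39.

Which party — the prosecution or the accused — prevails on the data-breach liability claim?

accused

— Issue I —
At Stage I.1 the prosecution must meet clear and convincing evidence (weight exceeds 80): on (a) the weight is 82, which does exceed 80, so (a) meets the standard; on (b) the weight is 86, > 80, so (b) meets the standard.
  The prosecution carries Stage I.1; the accused now bears the burden.
At Stage I.2 the accused must meet a preponderance (weight is at least 52): on (c) the weight is 58 less the opposing 1 gives net 57, ≥ 52, so (c) meets the standard.
  All elements met at the final stage.
Every stage carried; the accused prevails on this issue.
— Issue II —
At Stage II.1 the prosecution must meet the balance of probabilities (weight is at least 48): on (d) the weight is 39, which does not reach 48, so (d) does not meet the standard; on (e) the weight is 53, which does reach 48, so (e) meets the standard.
  The prosecution does not carry Stage II.1.
The accused prevails on this issue.
— Issue III —
At Stage III.1 the prosecution must meet a preponderance (weight is at least 48): on (g) the weight is 41, which does not reach 48, so (g) does not meet the standard.
  Not every element is met, so the prosecution fails to carry Stage III.1.
The analysis ends at Stage III.1; the accused prevails on this issue.
Per-issue: Issue I → accused; Issue II → accused; Issue III → accused. The prosecution must prevail on at least one issue; overall, the accused prevails.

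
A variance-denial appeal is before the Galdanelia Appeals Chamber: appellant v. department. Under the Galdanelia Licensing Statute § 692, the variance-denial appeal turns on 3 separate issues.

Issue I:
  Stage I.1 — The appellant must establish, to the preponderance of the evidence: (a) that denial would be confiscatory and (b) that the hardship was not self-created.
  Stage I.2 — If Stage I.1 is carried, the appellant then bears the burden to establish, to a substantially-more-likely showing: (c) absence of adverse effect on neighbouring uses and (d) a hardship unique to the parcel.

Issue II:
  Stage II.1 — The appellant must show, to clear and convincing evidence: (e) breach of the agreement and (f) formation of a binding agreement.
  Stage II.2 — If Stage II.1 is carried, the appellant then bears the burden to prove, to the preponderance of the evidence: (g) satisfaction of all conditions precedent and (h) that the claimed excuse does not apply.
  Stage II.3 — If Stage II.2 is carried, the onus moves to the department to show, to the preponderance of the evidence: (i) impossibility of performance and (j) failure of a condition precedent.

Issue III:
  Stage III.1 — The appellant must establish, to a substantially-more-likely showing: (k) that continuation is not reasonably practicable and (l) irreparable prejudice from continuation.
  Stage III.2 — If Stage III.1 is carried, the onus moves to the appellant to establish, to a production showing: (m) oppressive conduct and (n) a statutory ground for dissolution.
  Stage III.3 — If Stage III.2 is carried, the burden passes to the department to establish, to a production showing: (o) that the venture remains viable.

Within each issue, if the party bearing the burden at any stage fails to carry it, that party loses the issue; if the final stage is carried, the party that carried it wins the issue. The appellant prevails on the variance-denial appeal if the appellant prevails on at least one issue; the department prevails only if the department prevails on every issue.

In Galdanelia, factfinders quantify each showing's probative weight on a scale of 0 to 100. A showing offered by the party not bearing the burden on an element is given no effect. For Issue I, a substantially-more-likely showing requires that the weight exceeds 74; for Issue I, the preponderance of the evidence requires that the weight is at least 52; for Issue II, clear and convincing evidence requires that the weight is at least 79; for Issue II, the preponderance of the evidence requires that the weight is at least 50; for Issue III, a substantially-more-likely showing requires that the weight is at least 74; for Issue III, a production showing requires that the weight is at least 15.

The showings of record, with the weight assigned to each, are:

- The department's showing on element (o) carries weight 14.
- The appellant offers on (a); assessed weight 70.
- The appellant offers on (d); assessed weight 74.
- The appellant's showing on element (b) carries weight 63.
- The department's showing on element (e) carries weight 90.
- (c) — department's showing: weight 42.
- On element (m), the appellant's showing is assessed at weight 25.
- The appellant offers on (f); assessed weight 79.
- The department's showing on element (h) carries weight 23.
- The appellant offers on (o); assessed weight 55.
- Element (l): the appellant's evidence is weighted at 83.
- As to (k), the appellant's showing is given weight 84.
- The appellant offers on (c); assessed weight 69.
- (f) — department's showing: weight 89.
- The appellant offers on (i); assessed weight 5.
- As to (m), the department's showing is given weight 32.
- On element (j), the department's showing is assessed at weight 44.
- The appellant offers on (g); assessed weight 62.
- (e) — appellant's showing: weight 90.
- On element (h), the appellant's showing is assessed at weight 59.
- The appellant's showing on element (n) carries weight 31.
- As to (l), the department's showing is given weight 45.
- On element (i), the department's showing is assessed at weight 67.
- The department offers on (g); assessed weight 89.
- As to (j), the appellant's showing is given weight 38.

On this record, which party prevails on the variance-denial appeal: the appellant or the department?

appellant

— Issue I —
Stage I.1 (appellant, the preponderance of the evidence, weight is at least 52): (a) 70 ≥ 52 — meets; (b) 63 ≥ 52 — meets.
  Stage I.1 carried; the burden remains with the appellant.
Stage I.2 (appellant, a substantially-more-likely showing, weight exceeds 74): (c) 69 (department's 42 disregarded) ≤ 74 — fails; (d) 74 ≤ 74 — fails.
  The appellant does not carry Stage I.2.
The department prevails on this issue.
— Issue II —
At Stage II.1 the appellant must meet clear and convincing evidence (weight is at least 79): on (e) the weight is 90 (the department's 90 is given no effect), ≥ 79, so (e) meets the standard; on (f) the weight is 79 (the department's 89 is given no effect), which does reach 79, so (f) meets the standard.
  Stage II.1 carried; the burden remains with the appellant.
At Stage II.2 the appellant must meet the preponderance of the evidence (weight is at least 50): on (g) the weight is 62 (the department's 89 is given no effect), ≥ 50, so (g) meets the standard; on (h) the weight is 59 (the department's 23 is given no effect), ≥ 50, so (h) meets the standard.
  Stage II.2 is satisfied; the onus moves to the department.
At Stage II.3 the department must meet the preponderance of the evidence (weight is at least 50): on (i) the weight is 67 (the appellant's 5 is given no effect), which does reach 50, so (i) meets the standard; on (j) the weight is 44 (the appellant's 38 is given no effect), < 50, so (j) does not meet the standard.
  The department does not carry Stage II.3.
The appellant prevails on this issue.
— Issue III —
Stage III.1 — burden on appellant; standard: a substantially-more-likely showing (weight is at least 74).
    (k): 84 ≥ 74 [met]
    (l): 83 (department's 45 disregarded) ≥ 74 [met]
  Stage III.1 carried; the burden remains with the appellant.
Stage III.2 — burden on appellant; standard: a production showing (weight is at least 15).
    (m): 25 (department's 32 disregarded) ≥ 15 [met]
    (n): 31 ≥ 15 [met]
  The appellant carries Stage III.2; the department now bears the burden.
Stage III.3 — burden on department; standard: a production showing (weight is at least 15).
    (o): 14 (appellant's 55 disregarded) < 15 [not met]
  The department does not carry Stage III.3.
The analysis ends at Stage III.3; the appellant prevails on this issue.
Per-issue: Issue I → department; Issue II → appellant; Issue III → appellant. The appellant must prevail on at least one issue; overall, the appellant prevails.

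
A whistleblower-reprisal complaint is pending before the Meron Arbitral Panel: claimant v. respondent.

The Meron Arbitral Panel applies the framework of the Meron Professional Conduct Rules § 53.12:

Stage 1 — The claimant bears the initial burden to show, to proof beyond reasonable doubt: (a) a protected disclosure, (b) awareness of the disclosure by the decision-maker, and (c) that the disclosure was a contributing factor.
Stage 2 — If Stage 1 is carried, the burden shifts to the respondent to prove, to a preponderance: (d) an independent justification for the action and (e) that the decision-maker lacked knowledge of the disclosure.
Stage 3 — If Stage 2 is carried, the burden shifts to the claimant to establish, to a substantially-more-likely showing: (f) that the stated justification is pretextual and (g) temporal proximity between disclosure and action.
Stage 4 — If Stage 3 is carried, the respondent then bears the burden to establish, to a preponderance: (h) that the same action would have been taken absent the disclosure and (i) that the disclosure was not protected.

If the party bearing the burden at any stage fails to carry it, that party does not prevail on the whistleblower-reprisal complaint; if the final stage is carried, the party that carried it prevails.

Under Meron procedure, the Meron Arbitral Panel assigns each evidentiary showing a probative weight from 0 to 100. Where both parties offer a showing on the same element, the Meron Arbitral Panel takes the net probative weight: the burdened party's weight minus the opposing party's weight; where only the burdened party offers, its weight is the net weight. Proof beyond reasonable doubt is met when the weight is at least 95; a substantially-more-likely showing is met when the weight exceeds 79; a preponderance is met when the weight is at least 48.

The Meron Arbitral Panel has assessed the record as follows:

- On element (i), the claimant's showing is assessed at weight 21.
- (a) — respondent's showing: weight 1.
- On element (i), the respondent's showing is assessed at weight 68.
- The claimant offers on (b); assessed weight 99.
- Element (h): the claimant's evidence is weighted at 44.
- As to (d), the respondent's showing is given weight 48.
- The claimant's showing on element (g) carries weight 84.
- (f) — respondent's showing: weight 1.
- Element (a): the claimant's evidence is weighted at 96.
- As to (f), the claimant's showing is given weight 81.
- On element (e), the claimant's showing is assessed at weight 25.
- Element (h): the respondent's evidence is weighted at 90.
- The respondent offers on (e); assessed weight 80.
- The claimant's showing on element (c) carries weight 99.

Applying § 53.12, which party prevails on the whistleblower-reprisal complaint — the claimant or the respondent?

claimant

Stage 1 (claimant, proof beyond reasonable doubt, weight is at least 95): (a) net 96−1=95 ≥ 95 — meets; (b) 99 ≥ 95 — meets; (c) 99 ≥ 95 — meets.
  All elements met. The burden passes to the respondent.
Stage 2 (respondent, a preponderance, weight is at least 48): (d) 48 ≥ 48 — meets; (e) net 80−25=55 ≥ 48 — meets.
  The respondent carries Stage 2; the claimant now bears the burden.
Stage 3 (claimant, a substantially-more-likely showing, weight exceeds 79): (f) net 81−1=80 > 79 — meets; (g) 84 > 79 — meets.
  Stage 3 carried; the burden shifts to the respondent.
Stage 4 (respondent, a preponderance, weight is at least 48): (h) net 90−44=46 < 48 — fails; (i) net 68−21=47 < 48 — fails.
  Not every element is met, so the respondent fails to carry Stage 4.
So the claimant prevails.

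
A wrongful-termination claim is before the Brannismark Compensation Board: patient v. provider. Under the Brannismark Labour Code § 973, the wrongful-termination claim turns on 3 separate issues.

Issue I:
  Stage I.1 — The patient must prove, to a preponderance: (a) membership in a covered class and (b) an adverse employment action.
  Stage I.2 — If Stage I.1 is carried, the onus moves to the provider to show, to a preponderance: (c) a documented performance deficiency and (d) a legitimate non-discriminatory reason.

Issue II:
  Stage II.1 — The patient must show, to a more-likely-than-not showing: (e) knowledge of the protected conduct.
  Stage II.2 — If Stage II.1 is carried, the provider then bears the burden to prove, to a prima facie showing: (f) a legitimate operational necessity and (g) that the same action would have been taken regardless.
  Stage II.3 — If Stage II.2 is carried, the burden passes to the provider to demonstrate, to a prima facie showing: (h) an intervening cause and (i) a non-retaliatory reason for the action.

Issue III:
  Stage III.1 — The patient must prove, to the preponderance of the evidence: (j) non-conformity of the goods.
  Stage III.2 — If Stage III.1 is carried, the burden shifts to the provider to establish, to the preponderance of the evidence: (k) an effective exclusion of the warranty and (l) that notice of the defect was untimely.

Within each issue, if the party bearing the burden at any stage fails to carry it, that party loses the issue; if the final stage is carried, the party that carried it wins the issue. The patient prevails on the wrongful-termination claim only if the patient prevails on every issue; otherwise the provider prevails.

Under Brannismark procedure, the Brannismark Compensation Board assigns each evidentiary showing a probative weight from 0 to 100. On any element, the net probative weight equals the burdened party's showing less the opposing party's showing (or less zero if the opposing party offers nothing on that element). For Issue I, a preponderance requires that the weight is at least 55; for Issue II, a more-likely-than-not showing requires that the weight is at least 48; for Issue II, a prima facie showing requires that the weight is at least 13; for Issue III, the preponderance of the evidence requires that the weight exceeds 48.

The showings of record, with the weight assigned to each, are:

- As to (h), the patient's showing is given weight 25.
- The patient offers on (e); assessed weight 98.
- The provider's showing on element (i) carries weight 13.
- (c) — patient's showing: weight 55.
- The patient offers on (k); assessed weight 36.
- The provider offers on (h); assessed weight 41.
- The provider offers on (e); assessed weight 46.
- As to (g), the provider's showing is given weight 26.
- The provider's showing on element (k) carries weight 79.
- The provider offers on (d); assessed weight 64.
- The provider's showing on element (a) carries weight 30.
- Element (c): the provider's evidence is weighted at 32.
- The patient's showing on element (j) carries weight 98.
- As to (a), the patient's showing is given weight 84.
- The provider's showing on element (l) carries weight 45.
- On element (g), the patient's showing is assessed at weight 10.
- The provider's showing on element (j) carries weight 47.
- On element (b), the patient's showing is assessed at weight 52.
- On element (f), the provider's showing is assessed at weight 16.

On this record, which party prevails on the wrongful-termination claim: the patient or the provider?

provider

— Issue I —
Stage I.1 (patient, a preponderance, weight is at least 55): (a) net 84−30=54 < 55 — fails; (b) 52 < 55 — fails.
  The patient does not carry Stage I.1.
So the provider prevails on this issue.
— Issue II —
Stage II.1 — burden on patient; standard: a more-likely-than-not showing (weight is at least 48).
    (e): 98 − 46 = 52 ≥ 48 [met]
  Stage II.1 carried; the burden shifts to the provider.
Stage II.2 — burden on provider; standard: a prima facie showing (weight is at least 13).
    (f): 16 ≥ 13 [met]
    (g): 26 − 10 = 16 ≥ 13 [met]
  Stage II.2 is satisfied; the provider continues to bear the burden.
Stage II.3 — burden on provider; standard: a prima facie showing (weight is at least 13).
    (h): 41 − 25 = 16 ≥ 13 [met]
    (i): 13 ≥ 13 [met]
  The provider carries the last stage.
All stages carried — the provider prevails on this issue.
— Issue III —
Stage III.1 (patient, the preponderance of the evidence, weight exceeds 48): (j) net 98−47=51 > 48 — meets.
  All elements met. The burden passes to the provider.
Stage III.2 (provider, the preponderance of the evidence, weight exceeds 48): (k) net 79−36=43 ≤ 48 — fails; (l) 45 ≤ 48 — fails.
  Not every element is met, so the provider fails to carry Stage III.2.
The analysis ends at Stage III.2; the patient prevails on this issue.
Per-issue: Issue I → provider; Issue II → provider; Issue III → patient. The patient must prevail on every issue; overall, the provider prevails.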